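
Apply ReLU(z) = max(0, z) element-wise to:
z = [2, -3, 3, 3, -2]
h = [2, 0, 3, 3, 0]

ReLU applied element-wise: max(0,2)=2, max(0,-3)=0, max(0,3)=3, max(0,3)=3, max(0,-2)=0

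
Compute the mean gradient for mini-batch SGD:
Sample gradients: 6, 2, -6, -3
Average gradient = -0.25

Average = (1/4)(6 + 2 + -6 + -3) = -1/4 = -0.25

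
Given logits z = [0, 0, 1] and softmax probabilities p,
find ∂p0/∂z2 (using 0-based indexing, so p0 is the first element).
∂p0/∂z2 = -0.1221

p = softmax(z) = [0.2119, 0.2119, 0.5761]
p0 = 0.2119, p2 = 0.5761

∂p0/∂z2 = -p0 × p2 = -0.2119 × 0.5761 = -0.1221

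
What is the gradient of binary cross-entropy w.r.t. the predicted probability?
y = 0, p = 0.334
∂L/∂p = 1.502

∂L/∂p = -y/p + (1-y)/(1-p) = 0 + 1/0.666 = 1.502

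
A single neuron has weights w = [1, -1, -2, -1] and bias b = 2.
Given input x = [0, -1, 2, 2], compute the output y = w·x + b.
y = -3

y = (1)(0) + (-1)(-1) + (-2)(2) + (-1)(2) + 2 = -3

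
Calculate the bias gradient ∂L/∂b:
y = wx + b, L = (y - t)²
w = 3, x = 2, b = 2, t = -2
∂L/∂b = 20

y = wx + b = (3)(2) + 2 = 8
∂L/∂y = 2(y - t) = 2(8 - -2) = 20
∂y/∂b = 1
∂L/∂b = ∂L/∂y · ∂y/∂b = 20 × 1 = 20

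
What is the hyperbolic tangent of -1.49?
-0.9033

tanh(-1.49) = (e^(-1.49) - e^(1.49))/(e^(-1.49) + e^(1.49)) = -0.9033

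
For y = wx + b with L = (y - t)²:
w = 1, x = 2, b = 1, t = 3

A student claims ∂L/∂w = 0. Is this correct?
Correct

y = (1)(2) + 1 = 3
∂L/∂y = 2(y - t) = 2(3 - 3) = 0
∂y/∂w = x = 2
∂L/∂w = 0 × 2 = 0

Claimed value: 0
Correct: The correct gradient is 0.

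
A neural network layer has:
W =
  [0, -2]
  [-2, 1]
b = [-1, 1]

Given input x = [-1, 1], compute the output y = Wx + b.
y = [-3, 4]

Wx = [0×-1 + -2×1, -2×-1 + 1×1]
   = [-2, 3]
y = Wx + b = [-2 + -1, 3 + 1] = [-3, 4]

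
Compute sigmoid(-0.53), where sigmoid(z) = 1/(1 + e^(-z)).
0.3705

sigmoid(-0.53) = 1/(1 + e^(0.53)) = 1/(1 + 1.699) = 0.3705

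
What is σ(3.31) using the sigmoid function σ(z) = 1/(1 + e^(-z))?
0.9648

sigmoid(3.31) = 1/(1 + e^(-3.31)) = 1/(1 + 0.03652) = 0.9648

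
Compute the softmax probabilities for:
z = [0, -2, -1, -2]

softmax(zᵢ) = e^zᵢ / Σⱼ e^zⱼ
p = [0.6103, 0.0826, 0.2245, 0.0826]

exp(z) = [1, 0.1353, 0.3679, 0.1353]
Sum = 1.639
p = [0.6103, 0.0826, 0.2245, 0.0826]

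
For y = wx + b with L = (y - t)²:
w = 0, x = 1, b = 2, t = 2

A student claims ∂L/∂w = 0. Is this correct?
Correct

y = (0)(1) + 2 = 2
∂L/∂y = 2(y - t) = 2(2 - 2) = 0
∂y/∂w = x = 1
∂L/∂w = 0 × 1 = 0

Claimed value: 0
Correct: The correct gradient is 0.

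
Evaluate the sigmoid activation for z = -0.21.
0.4477

sigmoid(-0.21) = 1/(1 + e^(0.21)) = 1/(1 + 1.234) = 0.4477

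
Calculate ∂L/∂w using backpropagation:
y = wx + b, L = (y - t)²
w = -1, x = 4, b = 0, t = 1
∂L/∂w = -40

y = wx + b = (-1)(4) + 0 = -4
∂L/∂y = 2(y - t) = 2(-4 - 1) = -10
∂y/∂w = x = 4
∂L/∂w = ∂L/∂y · ∂y/∂w = -10 × 4 = -40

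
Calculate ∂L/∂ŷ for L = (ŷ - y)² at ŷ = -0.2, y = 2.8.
∂L/∂ŷ = -6.0

∂L/∂ŷ = 2(ŷ - y) = 2(-0.2 - 2.8) = 2(-3.0) = -6.0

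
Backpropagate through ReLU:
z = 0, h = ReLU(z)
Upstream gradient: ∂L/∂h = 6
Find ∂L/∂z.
∂L/∂z = 0

h = ReLU(0) = 0
At z = 0: ∂h/∂z = 0 (by convention)
∂L/∂z = ∂L/∂h · ∂h/∂z = 6 × 0 = 0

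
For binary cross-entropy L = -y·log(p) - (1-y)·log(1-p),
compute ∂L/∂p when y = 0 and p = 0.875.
∂L/∂p = 8

∂L/∂p = -y/p + (1-y)/(1-p) = 0 + 1/0.125 = 8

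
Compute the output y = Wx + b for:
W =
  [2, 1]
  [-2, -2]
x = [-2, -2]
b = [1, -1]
y = [-5, 7]

Wx = [2×-2 + 1×-2, -2×-2 + -2×-2]
   = [-6, 8]
y = Wx + b = [-6 + 1, 8 + -1] = [-5, 7]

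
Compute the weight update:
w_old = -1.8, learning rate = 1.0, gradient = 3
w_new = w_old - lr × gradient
w_new = -4.8

w_new = w - η·∂L/∂w = -1.8 - 1.0×(3) = -1.8 - (3) = -4.8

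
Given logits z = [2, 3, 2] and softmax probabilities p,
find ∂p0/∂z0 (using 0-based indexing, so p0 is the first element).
∂p0/∂z0 = 0.167

p = softmax(z) = [0.2119, 0.5761, 0.2119]
p0 = 0.2119

∂p0/∂z0 = p0(1 - p0) = 0.2119 × (1 - 0.2119) = 0.167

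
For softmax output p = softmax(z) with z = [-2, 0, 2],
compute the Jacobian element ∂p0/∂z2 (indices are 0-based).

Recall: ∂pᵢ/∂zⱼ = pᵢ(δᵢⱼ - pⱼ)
∂p0/∂z2 = -0.01376

p = softmax(z) = [0.01588, 0.1173, 0.8668]
p0 = 0.01588, p2 = 0.8668

∂p0/∂z2 = -p0 × p2 = -0.01588 × 0.8668 = -0.01376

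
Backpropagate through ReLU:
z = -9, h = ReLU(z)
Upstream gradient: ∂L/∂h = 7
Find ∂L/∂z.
∂L/∂z = 0

h = ReLU(-9) = 0
Since z < 0: ∂h/∂z = 0
∂L/∂z = ∂L/∂h · ∂h/∂z = 7 × 0 = 0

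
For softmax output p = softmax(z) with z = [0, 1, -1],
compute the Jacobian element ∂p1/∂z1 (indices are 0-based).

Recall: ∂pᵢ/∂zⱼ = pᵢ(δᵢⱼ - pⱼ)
∂p1/∂z1 = 0.2227

p = softmax(z) = [0.2447, 0.6652, 0.09003]
p1 = 0.6652

∂p1/∂z1 = p1(1 - p1) = 0.6652 × (1 - 0.6652) = 0.2227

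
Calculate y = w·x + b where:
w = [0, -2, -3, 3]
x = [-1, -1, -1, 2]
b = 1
y = 12

y = (0)(-1) + (-2)(-1) + (-3)(-1) + (3)(2) + 1 = 12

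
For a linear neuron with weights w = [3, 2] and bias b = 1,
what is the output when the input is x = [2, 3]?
y = 13

y = (3)(2) + (2)(3) + 1 = 13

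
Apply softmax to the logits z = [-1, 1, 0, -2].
p = [0.0871, 0.6439, 0.2369, 0.0321]

exp(z) = [0.3679, 2.718, 1, 0.1353]
Sum = 4.221
p = [0.0871, 0.6439, 0.2369, 0.0321]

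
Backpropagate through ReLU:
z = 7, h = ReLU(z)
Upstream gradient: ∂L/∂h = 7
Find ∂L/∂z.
∂L/∂z = 7

h = ReLU(7) = 7
Since z > 0: ∂h/∂z = 1
∂L/∂z = ∂L/∂h · ∂h/∂z = 7 × 1 = 7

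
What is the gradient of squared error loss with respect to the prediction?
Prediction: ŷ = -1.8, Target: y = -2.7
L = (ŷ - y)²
∂L/∂ŷ = 1.8

∂L/∂ŷ = 2(ŷ - y) = 2(-1.8 - -2.7) = 2(0.9) = 1.8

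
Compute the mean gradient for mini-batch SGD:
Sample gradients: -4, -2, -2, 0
Average gradient = -2

Average = (1/4)(-4 + -2 + -2 + 0) = -8/4 = -2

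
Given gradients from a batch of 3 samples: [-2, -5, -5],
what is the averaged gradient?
Average gradient = -4

Average = (1/3)(-2 + -5 + -5) = -12/3 = -4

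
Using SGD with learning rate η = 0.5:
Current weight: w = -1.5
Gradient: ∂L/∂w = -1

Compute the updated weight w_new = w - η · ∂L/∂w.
w_new = -1

w_new = w - η·∂L/∂w = -1.5 - 0.5×(-1) = -1.5 - (-0.5) = -1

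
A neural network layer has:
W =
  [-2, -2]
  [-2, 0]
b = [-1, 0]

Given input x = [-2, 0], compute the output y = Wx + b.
y = [3, 4]

Wx = [-2×-2 + -2×0, -2×-2 + 0×0]
   = [4, 4]
y = Wx + b = [4 + -1, 4 + 0] = [3, 4]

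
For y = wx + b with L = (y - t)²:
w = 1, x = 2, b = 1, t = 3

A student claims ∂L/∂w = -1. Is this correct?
Incorrect

y = (1)(2) + 1 = 3
∂L/∂y = 2(y - t) = 2(3 - 3) = 0
∂y/∂w = x = 2
∂L/∂w = 0 × 2 = 0

Claimed value: -1
Incorrect: The correct gradient is 0.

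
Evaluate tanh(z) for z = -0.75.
-0.6351

tanh(-0.75) = (e^(-0.75) - e^(0.75))/(e^(-0.75) + e^(0.75)) = -0.6351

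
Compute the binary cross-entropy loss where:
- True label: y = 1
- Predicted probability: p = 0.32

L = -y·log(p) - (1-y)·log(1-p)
L = 1.139

L = -1·log(0.32) - 0·log(0.68) = -log(0.32) = 1.139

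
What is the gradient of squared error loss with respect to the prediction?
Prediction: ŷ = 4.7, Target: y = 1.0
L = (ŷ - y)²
∂L/∂ŷ = 7.4

∂L/∂ŷ = 2(ŷ - y) = 2(4.7 - 1.0) = 2(3.7) = 7.4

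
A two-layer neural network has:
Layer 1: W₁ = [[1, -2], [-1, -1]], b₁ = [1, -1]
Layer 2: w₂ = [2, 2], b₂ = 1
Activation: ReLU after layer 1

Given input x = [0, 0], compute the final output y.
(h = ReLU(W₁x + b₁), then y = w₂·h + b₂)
y = 3

Layer 1 pre-activation: z₁ = [1, -1]
After ReLU: h = [1, 0]
Layer 2 output: y = 2×1 + 2×0 + 1 = 3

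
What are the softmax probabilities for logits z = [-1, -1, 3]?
p = [0.0177, 0.0177, 0.9647]

exp(z) = [0.3679, 0.3679, 20.09]
Sum = 20.82
p = [0.0177, 0.0177, 0.9647]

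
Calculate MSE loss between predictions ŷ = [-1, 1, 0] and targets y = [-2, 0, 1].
MSE = 1

MSE = (1/3)((-1--2)² + (1-0)² + (0-1)²) = (1/3)(1 + 1 + 1) = 1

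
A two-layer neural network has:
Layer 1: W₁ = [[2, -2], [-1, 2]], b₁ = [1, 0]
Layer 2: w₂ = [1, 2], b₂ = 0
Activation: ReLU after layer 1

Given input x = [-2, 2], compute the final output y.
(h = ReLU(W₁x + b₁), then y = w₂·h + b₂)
y = 12

Layer 1 pre-activation: z₁ = [-7, 6]
After ReLU: h = [0, 6]
Layer 2 output: y = 1×0 + 2×6 + 0 = 12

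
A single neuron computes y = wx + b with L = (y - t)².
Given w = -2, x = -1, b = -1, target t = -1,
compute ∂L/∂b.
∂L/∂b = 4

y = wx + b = (-2)(-1) + -1 = 1
∂L/∂y = 2(y - t) = 2(1 - -1) = 4
∂y/∂b = 1
∂L/∂b = ∂L/∂y · ∂y/∂b = 4 × 1 = 4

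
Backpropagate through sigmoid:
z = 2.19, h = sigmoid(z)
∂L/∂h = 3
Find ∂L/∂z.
∂L/∂z = 0.2716

σ(2.19) = 0.8993
σ'(2.19) = σ(2.19)(1 - σ(2.19)) = 0.8993 × 0.1007 = 0.09052
∂L/∂z = ∂L/∂h · σ'(z) = 3 × 0.09052 = 0.2716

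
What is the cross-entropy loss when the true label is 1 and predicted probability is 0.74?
L = 0.3011

L = -1·log(0.74) - 0·log(0.26) = -log(0.74) = 0.3011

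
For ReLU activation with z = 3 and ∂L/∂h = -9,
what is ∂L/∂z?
∂L/∂z = -9

h = ReLU(3) = 3
Since z > 0: ∂h/∂z = 1
∂L/∂z = ∂L/∂h · ∂h/∂z = -9 × 1 = -9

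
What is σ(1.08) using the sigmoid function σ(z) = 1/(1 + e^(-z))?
0.7465

sigmoid(1.08) = 1/(1 + e^(-1.08)) = 1/(1 + 0.3396) = 0.7465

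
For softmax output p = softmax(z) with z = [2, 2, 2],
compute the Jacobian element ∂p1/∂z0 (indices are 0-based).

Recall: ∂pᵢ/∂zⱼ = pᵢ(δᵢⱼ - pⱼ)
∂p1/∂z0 = -0.1111

p = softmax(z) = [0.3333, 0.3333, 0.3333]
p1 = 0.3333, p0 = 0.3333

∂p1/∂z0 = -p1 × p0 = -0.3333 × 0.3333 = -0.1111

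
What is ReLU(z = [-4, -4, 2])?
h = [0, 0, 2]

ReLU applied element-wise: max(0,-4)=0, max(0,-4)=0, max(0,2)=2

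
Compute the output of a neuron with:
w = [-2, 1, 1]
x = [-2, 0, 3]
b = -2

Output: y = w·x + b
y = 5

y = (-2)(-2) + (1)(0) + (1)(3) + -2 = 5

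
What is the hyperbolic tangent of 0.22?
0.2165

tanh(0.22) = (e^(0.22) - e^(-0.22))/(e^(0.22) + e^(-0.22)) = 0.2165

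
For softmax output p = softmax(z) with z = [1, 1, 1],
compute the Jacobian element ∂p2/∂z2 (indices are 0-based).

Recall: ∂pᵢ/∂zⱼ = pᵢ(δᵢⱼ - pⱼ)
∂p2/∂z2 = 0.2222

p = softmax(z) = [0.3333, 0.3333, 0.3333]
p2 = 0.3333

∂p2/∂z2 = p2(1 - p2) = 0.3333 × (1 - 0.3333) = 0.2222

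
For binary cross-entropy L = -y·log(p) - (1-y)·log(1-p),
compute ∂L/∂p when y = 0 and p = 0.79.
∂L/∂p = 4.762

∂L/∂p = -y/p + (1-y)/(1-p) = 0 + 1/0.21 = 4.762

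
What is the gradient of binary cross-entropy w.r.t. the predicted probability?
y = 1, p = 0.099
∂L/∂p = -10.1

∂L/∂p = -y/p + (1-y)/(1-p) = -1/0.099 + 0 = -10.1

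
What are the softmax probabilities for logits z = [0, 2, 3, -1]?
p = [0.0347, 0.2562, 0.6964, 0.0128]

exp(z) = [1, 7.389, 20.09, 0.3679]
Sum = 28.84
p = [0.0347, 0.2562, 0.6964, 0.0128]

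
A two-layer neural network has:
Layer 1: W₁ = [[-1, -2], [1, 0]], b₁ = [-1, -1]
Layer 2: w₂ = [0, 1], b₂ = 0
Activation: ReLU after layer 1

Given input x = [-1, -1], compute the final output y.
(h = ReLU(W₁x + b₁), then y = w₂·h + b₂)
y = 0

Layer 1 pre-activation: z₁ = [2, -2]
After ReLU: h = [2, 0]
Layer 2 output: y = 0×2 + 1×0 + 0 = 0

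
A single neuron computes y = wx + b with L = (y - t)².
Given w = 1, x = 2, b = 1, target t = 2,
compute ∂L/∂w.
∂L/∂w = 4

y = wx + b = (1)(2) + 1 = 3
∂L/∂y = 2(y - t) = 2(3 - 2) = 2
∂y/∂w = x = 2
∂L/∂w = ∂L/∂y · ∂y/∂w = 2 × 2 = 4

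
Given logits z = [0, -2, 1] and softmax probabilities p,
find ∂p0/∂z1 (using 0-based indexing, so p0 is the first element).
∂p0/∂z1 = -0.009113

p = softmax(z) = [0.2595, 0.03512, 0.7054]
p0 = 0.2595, p1 = 0.03512

∂p0/∂z1 = -p0 × p1 = -0.2595 × 0.03512 = -0.009113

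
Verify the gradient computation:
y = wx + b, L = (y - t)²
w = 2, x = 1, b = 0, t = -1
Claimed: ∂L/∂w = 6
Correct

y = (2)(1) + 0 = 2
∂L/∂y = 2(y - t) = 2(2 - -1) = 6
∂y/∂w = x = 1
∂L/∂w = 6 × 1 = 6

Claimed value: 6
Correct: The correct gradient is 6.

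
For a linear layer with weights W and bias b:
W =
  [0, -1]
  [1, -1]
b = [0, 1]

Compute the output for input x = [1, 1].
y = [-1, 1]

Wx = [0×1 + -1×1, 1×1 + -1×1]
   = [-1, 0]
y = Wx + b = [-1 + 0, 0 + 1] = [-1, 1]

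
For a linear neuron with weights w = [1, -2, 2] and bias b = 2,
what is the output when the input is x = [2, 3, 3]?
y = 4

y = (1)(2) + (-2)(3) + (2)(3) + 2 = 4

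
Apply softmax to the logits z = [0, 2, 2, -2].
p = [0.0628, 0.4643, 0.4643, 0.0085]

exp(z) = [1, 7.389, 7.389, 0.1353]
Sum = 15.91
p = [0.0628, 0.4643, 0.4643, 0.0085]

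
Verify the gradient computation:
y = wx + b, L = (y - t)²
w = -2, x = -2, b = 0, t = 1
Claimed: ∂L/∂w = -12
Correct

y = (-2)(-2) + 0 = 4
∂L/∂y = 2(y - t) = 2(4 - 1) = 6
∂y/∂w = x = -2
∂L/∂w = 6 × -2 = -12

Claimed value: -12
Correct: The correct gradient is -12.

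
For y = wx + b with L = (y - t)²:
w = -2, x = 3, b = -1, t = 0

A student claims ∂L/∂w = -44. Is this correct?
Incorrect

y = (-2)(3) + -1 = -7
∂L/∂y = 2(y - t) = 2(-7 - 0) = -14
∂y/∂w = x = 3
∂L/∂w = -14 × 3 = -42

Claimed value: -44
Incorrect: The correct gradient is -42.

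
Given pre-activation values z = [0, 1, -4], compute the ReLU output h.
h = [0, 1, 0]

ReLU applied element-wise: max(0,0)=0, max(0,1)=1, max(0,-4)=0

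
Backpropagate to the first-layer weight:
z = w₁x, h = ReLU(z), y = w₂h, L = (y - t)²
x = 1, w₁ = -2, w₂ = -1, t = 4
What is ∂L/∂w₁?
∂L/∂w₁ = 0

Forward pass:
z = w₁x = -2×1 = -2
h = ReLU(-2) = 0
y = w₂h = -1×0 = 0

Backward pass:
∂L/∂y = 2(y - t) = 2(0 - 4) = -8
∂y/∂h = w₂ = -1
∂h/∂z = 0 (ReLU derivative)
∂z/∂w₁ = x = 1

∂L/∂w₁ = -8 × -1 × 0 × 1 = 0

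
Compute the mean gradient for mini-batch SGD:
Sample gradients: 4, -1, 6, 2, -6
Average gradient = 1

Average = (1/5)(4 + -1 + 6 + 2 + -6) = 5/5 = 1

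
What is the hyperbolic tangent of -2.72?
-0.9914

tanh(-2.72) = (e^(-2.72) - e^(2.72))/(e^(-2.72) + e^(2.72)) = -0.9914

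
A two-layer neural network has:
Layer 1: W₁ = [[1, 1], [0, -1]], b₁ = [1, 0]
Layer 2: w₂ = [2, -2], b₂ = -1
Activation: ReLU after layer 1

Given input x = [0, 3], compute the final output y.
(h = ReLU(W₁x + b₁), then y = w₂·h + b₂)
y = 7

Layer 1 pre-activation: z₁ = [4, -3]
After ReLU: h = [4, 0]
Layer 2 output: y = 2×4 + -2×0 + -1 = 7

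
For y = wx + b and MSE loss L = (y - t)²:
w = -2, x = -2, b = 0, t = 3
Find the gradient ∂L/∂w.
∂L/∂w = -4

y = wx + b = (-2)(-2) + 0 = 4
∂L/∂y = 2(y - t) = 2(4 - 3) = 2
∂y/∂w = x = -2
∂L/∂w = ∂L/∂y · ∂y/∂w = 2 × -2 = -4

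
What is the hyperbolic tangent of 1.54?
0.9121

tanh(1.54) = (e^(1.54) - e^(-1.54))/(e^(1.54) + e^(-1.54)) = 0.9121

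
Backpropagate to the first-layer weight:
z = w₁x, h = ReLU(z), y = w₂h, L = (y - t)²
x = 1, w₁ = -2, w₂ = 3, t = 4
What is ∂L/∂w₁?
∂L/∂w₁ = 0

Forward pass:
z = w₁x = -2×1 = -2
h = ReLU(-2) = 0
y = w₂h = 3×0 = 0

Backward pass:
∂L/∂y = 2(y - t) = 2(0 - 4) = -8
∂y/∂h = w₂ = 3
∂h/∂z = 0 (ReLU derivative)
∂z/∂w₁ = x = 1

∂L/∂w₁ = -8 × 3 × 0 × 1 = 0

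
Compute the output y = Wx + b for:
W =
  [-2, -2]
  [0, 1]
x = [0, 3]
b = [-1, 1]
y = [-7, 4]

Wx = [-2×0 + -2×3, 0×0 + 1×3]
   = [-6, 3]
y = Wx + b = [-6 + -1, 3 + 1] = [-7, 4]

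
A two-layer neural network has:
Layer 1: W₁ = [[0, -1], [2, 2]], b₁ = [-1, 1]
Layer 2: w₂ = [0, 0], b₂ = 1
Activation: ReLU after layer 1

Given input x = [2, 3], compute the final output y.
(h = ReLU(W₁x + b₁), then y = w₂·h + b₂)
y = 1

Layer 1 pre-activation: z₁ = [-4, 11]
After ReLU: h = [0, 11]
Layer 2 output: y = 0×0 + 0×11 + 1 = 1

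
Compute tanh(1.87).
0.9536

tanh(1.87) = (e^(1.87) - e^(-1.87))/(e^(1.87) + e^(-1.87)) = 0.9536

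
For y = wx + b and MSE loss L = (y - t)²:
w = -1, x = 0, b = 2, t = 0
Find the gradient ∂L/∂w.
∂L/∂w = 0

y = wx + b = (-1)(0) + 2 = 2
∂L/∂y = 2(y - t) = 2(2 - 0) = 4
∂y/∂w = x = 0
∂L/∂w = ∂L/∂y · ∂y/∂w = 4 × 0 = 0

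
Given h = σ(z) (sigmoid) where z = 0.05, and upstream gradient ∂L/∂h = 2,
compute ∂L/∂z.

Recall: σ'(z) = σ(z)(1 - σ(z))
∂L/∂z = 0.4997

σ(0.05) = 0.5125
σ'(0.05) = σ(0.05)(1 - σ(0.05)) = 0.5125 × 0.4875 = 0.2498
∂L/∂z = ∂L/∂h · σ'(z) = 2 × 0.2498 = 0.4997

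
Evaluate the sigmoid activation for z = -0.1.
0.475

sigmoid(-0.1) = 1/(1 + e^(0.1)) = 1/(1 + 1.105) = 0.475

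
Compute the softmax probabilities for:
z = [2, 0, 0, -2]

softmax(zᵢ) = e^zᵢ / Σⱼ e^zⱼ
p = [0.7758, 0.105, 0.105, 0.0142]

exp(z) = [7.389, 1, 1, 0.1353]
Sum = 9.524
p = [0.7758, 0.105, 0.105, 0.0142]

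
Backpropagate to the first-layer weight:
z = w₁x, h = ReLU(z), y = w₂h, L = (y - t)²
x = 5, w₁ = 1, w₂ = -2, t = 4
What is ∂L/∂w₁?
∂L/∂w₁ = 280

Forward pass:
z = w₁x = 1×5 = 5
h = ReLU(5) = 5
y = w₂h = -2×5 = -10

Backward pass:
∂L/∂y = 2(y - t) = 2(-10 - 4) = -28
∂y/∂h = w₂ = -2
∂h/∂z = 1 (ReLU derivative)
∂z/∂w₁ = x = 5

∂L/∂w₁ = -28 × -2 × 1 × 5 = 280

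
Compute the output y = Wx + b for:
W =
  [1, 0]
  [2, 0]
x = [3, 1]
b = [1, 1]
y = [4, 7]

Wx = [1×3 + 0×1, 2×3 + 0×1]
   = [3, 6]
y = Wx + b = [3 + 1, 6 + 1] = [4, 7]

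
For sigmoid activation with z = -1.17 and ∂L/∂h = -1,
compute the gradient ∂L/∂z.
∂L/∂z = -0.1808

σ(-1.17) = 0.2369
σ'(-1.17) = σ(-1.17)(1 - σ(-1.17)) = 0.2369 × 0.7631 = 0.1808
∂L/∂z = ∂L/∂h · σ'(z) = -1 × 0.1808 = -0.1808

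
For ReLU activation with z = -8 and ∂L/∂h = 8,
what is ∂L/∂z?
∂L/∂z = 0

h = ReLU(-8) = 0
Since z < 0: ∂h/∂z = 0
∂L/∂z = ∂L/∂h · ∂h/∂z = 8 × 0 = 0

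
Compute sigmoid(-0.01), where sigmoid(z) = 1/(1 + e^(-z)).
0.4975

sigmoid(-0.01) = 1/(1 + e^(0.01)) = 1/(1 + 1.01) = 0.4975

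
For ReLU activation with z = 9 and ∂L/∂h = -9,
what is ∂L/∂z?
∂L/∂z = -9

h = ReLU(9) = 9
Since z > 0: ∂h/∂z = 1
∂L/∂z = ∂L/∂h · ∂h/∂z = -9 × 1 = -9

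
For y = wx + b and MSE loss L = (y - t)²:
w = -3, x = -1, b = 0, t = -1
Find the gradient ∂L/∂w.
∂L/∂w = -8

y = wx + b = (-3)(-1) + 0 = 3
∂L/∂y = 2(y - t) = 2(3 - -1) = 8
∂y/∂w = x = -1
∂L/∂w = ∂L/∂y · ∂y/∂w = 8 × -1 = -8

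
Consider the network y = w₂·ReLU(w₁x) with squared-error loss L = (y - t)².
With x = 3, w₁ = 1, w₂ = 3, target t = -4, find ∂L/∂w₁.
∂L/∂w₁ = 234

Forward pass:
z = w₁x = 1×3 = 3
h = ReLU(3) = 3
y = w₂h = 3×3 = 9

Backward pass:
∂L/∂y = 2(y - t) = 2(9 - -4) = 26
∂y/∂h = w₂ = 3
∂h/∂z = 1 (ReLU derivative)
∂z/∂w₁ = x = 3

∂L/∂w₁ = 26 × 3 × 1 × 3 = 234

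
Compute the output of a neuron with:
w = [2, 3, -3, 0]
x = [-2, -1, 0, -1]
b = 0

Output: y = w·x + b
y = -7

y = (2)(-2) + (3)(-1) + (-3)(0) + (0)(-1) + 0 = -7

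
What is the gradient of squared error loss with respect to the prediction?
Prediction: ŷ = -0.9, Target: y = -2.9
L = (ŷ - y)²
∂L/∂ŷ = 4.0

∂L/∂ŷ = 2(ŷ - y) = 2(-0.9 - -2.9) = 2(2.0) = 4.0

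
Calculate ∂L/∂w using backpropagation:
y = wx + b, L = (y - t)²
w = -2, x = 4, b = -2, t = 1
∂L/∂w = -88

y = wx + b = (-2)(4) + -2 = -10
∂L/∂y = 2(y - t) = 2(-10 - 1) = -22
∂y/∂w = x = 4
∂L/∂w = ∂L/∂y · ∂y/∂w = -22 × 4 = -88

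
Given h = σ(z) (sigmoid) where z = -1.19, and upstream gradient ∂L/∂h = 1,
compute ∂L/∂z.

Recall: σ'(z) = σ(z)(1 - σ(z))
∂L/∂z = 0.1788

σ(-1.19) = 0.2333
σ'(-1.19) = σ(-1.19)(1 - σ(-1.19)) = 0.2333 × 0.7667 = 0.1788
∂L/∂z = ∂L/∂h · σ'(z) = 1 × 0.1788 = 0.1788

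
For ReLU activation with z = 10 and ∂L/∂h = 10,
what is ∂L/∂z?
∂L/∂z = 10

h = ReLU(10) = 10
Since z > 0: ∂h/∂z = 1
∂L/∂z = ∂L/∂h · ∂h/∂z = 10 × 1 = 10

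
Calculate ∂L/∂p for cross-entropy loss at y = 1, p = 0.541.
∂L/∂p = -1.848

∂L/∂p = -y/p + (1-y)/(1-p) = -1/0.541 + 0 = -1.848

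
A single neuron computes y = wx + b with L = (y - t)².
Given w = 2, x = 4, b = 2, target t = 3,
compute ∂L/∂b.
∂L/∂b = 14

y = wx + b = (2)(4) + 2 = 10
∂L/∂y = 2(y - t) = 2(10 - 3) = 14
∂y/∂b = 1
∂L/∂b = ∂L/∂y · ∂y/∂b = 14 × 1 = 14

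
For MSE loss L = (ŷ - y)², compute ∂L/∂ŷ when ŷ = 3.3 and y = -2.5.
∂L/∂ŷ = 11.6

∂L/∂ŷ = 2(ŷ - y) = 2(3.3 - -2.5) = 2(5.8) = 11.6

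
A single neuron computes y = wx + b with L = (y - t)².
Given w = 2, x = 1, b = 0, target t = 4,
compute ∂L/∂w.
∂L/∂w = -4

y = wx + b = (2)(1) + 0 = 2
∂L/∂y = 2(y - t) = 2(2 - 4) = -4
∂y/∂w = x = 1
∂L/∂w = ∂L/∂y · ∂y/∂w = -4 × 1 = -4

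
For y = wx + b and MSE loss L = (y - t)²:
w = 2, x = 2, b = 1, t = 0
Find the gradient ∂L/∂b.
∂L/∂b = 10

y = wx + b = (2)(2) + 1 = 5
∂L/∂y = 2(y - t) = 2(5 - 0) = 10
∂y/∂b = 1
∂L/∂b = ∂L/∂y · ∂y/∂b = 10 × 1 = 10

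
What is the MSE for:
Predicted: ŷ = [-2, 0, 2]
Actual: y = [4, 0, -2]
MSE = 17.33

MSE = (1/3)((-2-4)² + (0-0)² + (2--2)²) = (1/3)(36 + 0 + 16) = 17.33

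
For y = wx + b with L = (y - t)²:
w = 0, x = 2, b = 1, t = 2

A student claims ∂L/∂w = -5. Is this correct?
Incorrect

y = (0)(2) + 1 = 1
∂L/∂y = 2(y - t) = 2(1 - 2) = -2
∂y/∂w = x = 2
∂L/∂w = -2 × 2 = -4

Claimed value: -5
Incorrect: The correct gradient is -4.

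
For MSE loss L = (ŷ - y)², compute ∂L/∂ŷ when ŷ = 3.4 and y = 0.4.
∂L/∂ŷ = 6.0

∂L/∂ŷ = 2(ŷ - y) = 2(3.4 - 0.4) = 2(3.0) = 6.0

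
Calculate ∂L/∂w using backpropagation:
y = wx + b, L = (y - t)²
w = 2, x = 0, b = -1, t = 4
∂L/∂w = 0

y = wx + b = (2)(0) + -1 = -1
∂L/∂y = 2(y - t) = 2(-1 - 4) = -10
∂y/∂w = x = 0
∂L/∂w = ∂L/∂y · ∂y/∂w = -10 × 0 = 0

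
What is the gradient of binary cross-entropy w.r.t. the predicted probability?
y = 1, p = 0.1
∂L/∂p = -10

∂L/∂p = -y/p + (1-y)/(1-p) = -1/0.1 + 0 = -10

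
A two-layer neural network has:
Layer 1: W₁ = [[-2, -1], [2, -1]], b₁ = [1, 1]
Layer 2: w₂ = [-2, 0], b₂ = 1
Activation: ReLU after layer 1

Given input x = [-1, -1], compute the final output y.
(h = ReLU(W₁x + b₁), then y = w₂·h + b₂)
y = -7

Layer 1 pre-activation: z₁ = [4, 0]
After ReLU: h = [4, 0]
Layer 2 output: y = -2×4 + 0×0 + 1 = -7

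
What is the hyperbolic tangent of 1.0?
0.7616

tanh(1.0) = (e^(1.0) - e^(-1.0))/(e^(1.0) + e^(-1.0)) = 0.7616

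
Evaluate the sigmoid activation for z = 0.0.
0.5

sigmoid(0.0) = 1/(1 + e^(0.0)) = 1/(1 + 1) = 0.5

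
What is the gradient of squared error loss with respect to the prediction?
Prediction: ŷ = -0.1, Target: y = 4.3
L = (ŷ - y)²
∂L/∂ŷ = -8.8

∂L/∂ŷ = 2(ŷ - y) = 2(-0.1 - 4.3) = 2(-4.4) = -8.8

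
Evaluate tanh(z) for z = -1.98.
-0.9626

tanh(-1.98) = (e^(-1.98) - e^(1.98))/(e^(-1.98) + e^(1.98)) = -0.9626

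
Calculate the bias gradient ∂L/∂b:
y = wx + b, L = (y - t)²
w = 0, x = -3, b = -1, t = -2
∂L/∂b = 2

y = wx + b = (0)(-3) + -1 = -1
∂L/∂y = 2(y - t) = 2(-1 - -2) = 2
∂y/∂b = 1
∂L/∂b = ∂L/∂y · ∂y/∂b = 2 × 1 = 2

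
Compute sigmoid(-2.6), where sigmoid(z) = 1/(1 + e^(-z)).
0.06914

sigmoid(-2.6) = 1/(1 + e^(2.6)) = 1/(1 + 13.46) = 0.06914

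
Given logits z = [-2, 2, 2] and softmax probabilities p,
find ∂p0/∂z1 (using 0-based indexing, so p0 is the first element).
∂p0/∂z1 = -0.004496

p = softmax(z) = [0.009075, 0.4955, 0.4955]
p0 = 0.009075, p1 = 0.4955

∂p0/∂z1 = -p0 × p1 = -0.009075 × 0.4955 = -0.004496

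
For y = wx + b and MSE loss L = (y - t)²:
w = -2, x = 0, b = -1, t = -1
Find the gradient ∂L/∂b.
∂L/∂b = 0

y = wx + b = (-2)(0) + -1 = -1
∂L/∂y = 2(y - t) = 2(-1 - -1) = 0
∂y/∂b = 1
∂L/∂b = ∂L/∂y · ∂y/∂b = 0 × 1 = 0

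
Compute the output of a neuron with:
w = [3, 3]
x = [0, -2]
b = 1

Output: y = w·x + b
y = -5

y = (3)(0) + (3)(-2) + 1 = -5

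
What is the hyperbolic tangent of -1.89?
-0.9554

tanh(-1.89) = (e^(-1.89) - e^(1.89))/(e^(-1.89) + e^(1.89)) = -0.9554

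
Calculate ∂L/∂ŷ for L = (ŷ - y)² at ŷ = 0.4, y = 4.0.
∂L/∂ŷ = -7.2

∂L/∂ŷ = 2(ŷ - y) = 2(0.4 - 4.0) = 2(-3.6) = -7.2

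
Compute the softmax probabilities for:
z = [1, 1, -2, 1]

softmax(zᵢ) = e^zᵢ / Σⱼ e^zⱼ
p = [0.3279, 0.3279, 0.0163, 0.3279]

exp(z) = [2.718, 2.718, 0.1353, 2.718]
Sum = 8.29
p = [0.3279, 0.3279, 0.0163, 0.3279]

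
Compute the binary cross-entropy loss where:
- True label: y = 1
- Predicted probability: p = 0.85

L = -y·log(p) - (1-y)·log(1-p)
L = 0.1625

L = -1·log(0.85) - 0·log(0.15) = -log(0.85) = 0.1625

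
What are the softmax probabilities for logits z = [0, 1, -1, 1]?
p = [0.147, 0.3995, 0.0541, 0.3995]

exp(z) = [1, 2.718, 0.3679, 2.718]
Sum = 6.804
p = [0.147, 0.3995, 0.0541, 0.3995]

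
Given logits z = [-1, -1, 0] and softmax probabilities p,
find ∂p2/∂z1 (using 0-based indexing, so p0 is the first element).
∂p2/∂z1 = -0.1221

p = softmax(z) = [0.2119, 0.2119, 0.5761]
p2 = 0.5761, p1 = 0.2119

∂p2/∂z1 = -p2 × p1 = -0.5761 × 0.2119 = -0.1221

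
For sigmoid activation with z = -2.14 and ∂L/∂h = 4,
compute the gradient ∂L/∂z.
∂L/∂z = 0.3768

σ(-2.14) = 0.1053
σ'(-2.14) = σ(-2.14)(1 - σ(-2.14)) = 0.1053 × 0.8947 = 0.09419
∂L/∂z = ∂L/∂h · σ'(z) = 4 × 0.09419 = 0.3768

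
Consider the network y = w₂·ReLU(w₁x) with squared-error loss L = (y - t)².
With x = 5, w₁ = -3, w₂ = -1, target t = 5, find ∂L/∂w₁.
∂L/∂w₁ = 0

Forward pass:
z = w₁x = -3×5 = -15
h = ReLU(-15) = 0
y = w₂h = -1×0 = 0

Backward pass:
∂L/∂y = 2(y - t) = 2(0 - 5) = -10
∂y/∂h = w₂ = -1
∂h/∂z = 0 (ReLU derivative)
∂z/∂w₁ = x = 5

∂L/∂w₁ = -10 × -1 × 0 × 5 = 0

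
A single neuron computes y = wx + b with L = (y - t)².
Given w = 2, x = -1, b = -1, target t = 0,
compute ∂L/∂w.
∂L/∂w = 6

y = wx + b = (2)(-1) + -1 = -3
∂L/∂y = 2(y - t) = 2(-3 - 0) = -6
∂y/∂w = x = -1
∂L/∂w = ∂L/∂y · ∂y/∂w = -6 × -1 = 6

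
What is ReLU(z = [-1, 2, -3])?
h = [0, 2, 0]

ReLU applied element-wise: max(0,-1)=0, max(0,2)=2, max(0,-3)=0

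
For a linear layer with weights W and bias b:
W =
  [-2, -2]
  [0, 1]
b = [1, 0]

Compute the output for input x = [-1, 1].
y = [1, 1]

Wx = [-2×-1 + -2×1, 0×-1 + 1×1]
   = [0, 1]
y = Wx + b = [0 + 1, 1 + 0] = [1, 1]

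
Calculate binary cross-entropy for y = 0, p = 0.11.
L = 0.1165

L = -0·log(0.11) - 1·log(0.89) = -log(0.89) = 0.1165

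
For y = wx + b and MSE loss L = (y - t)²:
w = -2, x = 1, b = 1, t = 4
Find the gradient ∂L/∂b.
∂L/∂b = -10

y = wx + b = (-2)(1) + 1 = -1
∂L/∂y = 2(y - t) = 2(-1 - 4) = -10
∂y/∂b = 1
∂L/∂b = ∂L/∂y · ∂y/∂b = -10 × 1 = -10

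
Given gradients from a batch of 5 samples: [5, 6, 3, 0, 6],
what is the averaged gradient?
Average gradient = 4

Average = (1/5)(5 + 6 + 3 + 0 + 6) = 20/5 = 4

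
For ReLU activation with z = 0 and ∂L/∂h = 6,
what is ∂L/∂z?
∂L/∂z = 0

h = ReLU(0) = 0
At z = 0: ∂h/∂z = 0 (by convention)
∂L/∂z = ∂L/∂h · ∂h/∂z = 6 × 0 = 0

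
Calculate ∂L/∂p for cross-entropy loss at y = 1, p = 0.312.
∂L/∂p = -3.205

∂L/∂p = -y/p + (1-y)/(1-p) = -1/0.312 + 0 = -3.205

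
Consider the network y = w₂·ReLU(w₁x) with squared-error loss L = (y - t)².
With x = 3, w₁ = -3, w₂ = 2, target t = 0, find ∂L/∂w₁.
∂L/∂w₁ = 0

Forward pass:
z = w₁x = -3×3 = -9
h = ReLU(-9) = 0
y = w₂h = 2×0 = 0

Backward pass:
∂L/∂y = 2(y - t) = 2(0 - 0) = 0
∂y/∂h = w₂ = 2
∂h/∂z = 0 (ReLU derivative)
∂z/∂w₁ = x = 3

∂L/∂w₁ = 0 × 2 × 0 × 3 = 0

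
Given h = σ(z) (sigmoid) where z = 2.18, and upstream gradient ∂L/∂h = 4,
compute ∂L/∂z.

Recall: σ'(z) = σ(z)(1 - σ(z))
∂L/∂z = 0.365

σ(2.18) = 0.8984
σ'(2.18) = σ(2.18)(1 - σ(2.18)) = 0.8984 × 0.1016 = 0.09125
∂L/∂z = ∂L/∂h · σ'(z) = 4 × 0.09125 = 0.365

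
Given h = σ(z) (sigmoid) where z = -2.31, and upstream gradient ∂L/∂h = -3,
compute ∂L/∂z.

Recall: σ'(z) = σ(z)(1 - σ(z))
∂L/∂z = -0.2464

σ(-2.31) = 0.0903
σ'(-2.31) = σ(-2.31)(1 - σ(-2.31)) = 0.0903 × 0.9097 = 0.08214
∂L/∂z = ∂L/∂h · σ'(z) = -3 × 0.08214 = -0.2464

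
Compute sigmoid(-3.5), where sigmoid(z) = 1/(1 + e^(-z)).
0.02931

sigmoid(-3.5) = 1/(1 + e^(3.5)) = 1/(1 + 33.12) = 0.02931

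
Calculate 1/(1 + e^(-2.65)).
0.934

sigmoid(2.65) = 1/(1 + e^(-2.65)) = 1/(1 + 0.07065) = 0.934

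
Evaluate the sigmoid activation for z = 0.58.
0.6411

sigmoid(0.58) = 1/(1 + e^(-0.58)) = 1/(1 + 0.5599) = 0.6411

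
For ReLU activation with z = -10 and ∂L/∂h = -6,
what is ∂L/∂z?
∂L/∂z = 0

h = ReLU(-10) = 0
Since z < 0: ∂h/∂z = 0
∂L/∂z = ∂L/∂h · ∂h/∂z = -6 × 0 = 0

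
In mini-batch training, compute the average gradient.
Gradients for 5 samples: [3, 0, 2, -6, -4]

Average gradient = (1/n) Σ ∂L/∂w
Average gradient = -1

Average = (1/5)(3 + 0 + 2 + -6 + -4) = -5/5 = -1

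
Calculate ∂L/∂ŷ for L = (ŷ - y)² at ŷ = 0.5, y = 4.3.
∂L/∂ŷ = -7.6

∂L/∂ŷ = 2(ŷ - y) = 2(0.5 - 4.3) = 2(-3.8) = -7.6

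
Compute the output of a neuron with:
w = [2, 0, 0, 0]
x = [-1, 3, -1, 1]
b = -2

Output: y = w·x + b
y = -4

y = (2)(-1) + (0)(3) + (0)(-1) + (0)(1) + -2 = -4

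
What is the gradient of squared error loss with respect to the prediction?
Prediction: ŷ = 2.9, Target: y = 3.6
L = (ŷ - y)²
∂L/∂ŷ = -1.4

∂L/∂ŷ = 2(ŷ - y) = 2(2.9 - 3.6) = 2(-0.7) = -1.4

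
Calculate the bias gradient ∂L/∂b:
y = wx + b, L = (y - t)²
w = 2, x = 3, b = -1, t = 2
∂L/∂b = 6

y = wx + b = (2)(3) + -1 = 5
∂L/∂y = 2(y - t) = 2(5 - 2) = 6
∂y/∂b = 1
∂L/∂b = ∂L/∂y · ∂y/∂b = 6 × 1 = 6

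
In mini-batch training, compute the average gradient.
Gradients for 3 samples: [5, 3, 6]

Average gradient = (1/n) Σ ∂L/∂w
Average gradient = 4.667

Average = (1/3)(5 + 3 + 6) = 14/3 = 4.667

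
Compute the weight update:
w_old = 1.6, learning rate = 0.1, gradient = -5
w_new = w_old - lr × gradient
w_new = 2.1

w_new = w - η·∂L/∂w = 1.6 - 0.1×(-5) = 1.6 - (-0.5) = 2.1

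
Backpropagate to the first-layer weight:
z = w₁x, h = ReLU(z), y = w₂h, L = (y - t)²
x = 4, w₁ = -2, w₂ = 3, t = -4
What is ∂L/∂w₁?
∂L/∂w₁ = 0

Forward pass:
z = w₁x = -2×4 = -8
h = ReLU(-8) = 0
y = w₂h = 3×0 = 0

Backward pass:
∂L/∂y = 2(y - t) = 2(0 - -4) = 8
∂y/∂h = w₂ = 3
∂h/∂z = 0 (ReLU derivative)
∂z/∂w₁ = x = 4

∂L/∂w₁ = 8 × 3 × 0 × 4 = 0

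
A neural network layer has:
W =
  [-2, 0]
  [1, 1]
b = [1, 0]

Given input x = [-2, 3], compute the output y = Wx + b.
y = [5, 1]

Wx = [-2×-2 + 0×3, 1×-2 + 1×3]
   = [4, 1]
y = Wx + b = [4 + 1, 1 + 0] = [5, 1]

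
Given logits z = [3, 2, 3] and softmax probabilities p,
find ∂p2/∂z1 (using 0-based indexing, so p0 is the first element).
∂p2/∂z1 = -0.06561

p = softmax(z) = [0.4223, 0.1554, 0.4223]
p2 = 0.4223, p1 = 0.1554

∂p2/∂z1 = -p2 × p1 = -0.4223 × 0.1554 = -0.06561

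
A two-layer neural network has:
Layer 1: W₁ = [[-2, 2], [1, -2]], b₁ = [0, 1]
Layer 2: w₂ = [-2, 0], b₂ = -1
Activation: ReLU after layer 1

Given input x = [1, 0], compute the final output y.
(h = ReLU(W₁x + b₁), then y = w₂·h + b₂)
y = -1

Layer 1 pre-activation: z₁ = [-2, 2]
After ReLU: h = [0, 2]
Layer 2 output: y = -2×0 + 0×2 + -1 = -1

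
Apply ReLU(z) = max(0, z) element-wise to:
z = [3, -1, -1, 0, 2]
h = [3, 0, 0, 0, 2]

ReLU applied element-wise: max(0,3)=3, max(0,-1)=0, max(0,-1)=0, max(0,0)=0, max(0,2)=2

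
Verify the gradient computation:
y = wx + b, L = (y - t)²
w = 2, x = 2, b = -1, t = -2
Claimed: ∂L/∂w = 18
Incorrect

y = (2)(2) + -1 = 3
∂L/∂y = 2(y - t) = 2(3 - -2) = 10
∂y/∂w = x = 2
∂L/∂w = 10 × 2 = 20

Claimed value: 18
Incorrect: The correct gradient is 20.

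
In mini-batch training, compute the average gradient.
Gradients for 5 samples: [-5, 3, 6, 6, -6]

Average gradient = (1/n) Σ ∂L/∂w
Average gradient = 0.8

Average = (1/5)(-5 + 3 + 6 + 6 + -6) = 4/5 = 0.8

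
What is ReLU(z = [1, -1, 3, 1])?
h = [1, 0, 3, 1]

ReLU applied element-wise: max(0,1)=1, max(0,-1)=0, max(0,3)=3, max(0,1)=1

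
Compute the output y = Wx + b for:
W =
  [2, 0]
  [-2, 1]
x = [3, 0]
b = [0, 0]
y = [6, -6]

Wx = [2×3 + 0×0, -2×3 + 1×0]
   = [6, -6]
y = Wx + b = [6 + 0, -6 + 0] = [6, -6]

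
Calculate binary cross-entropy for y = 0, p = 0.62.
L = 0.9676

L = -0·log(0.62) - 1·log(0.38) = -log(0.38) = 0.9676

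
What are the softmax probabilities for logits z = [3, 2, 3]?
p = [0.4223, 0.1554, 0.4223]

exp(z) = [20.09, 7.389, 20.09]
Sum = 47.56
p = [0.4223, 0.1554, 0.4223]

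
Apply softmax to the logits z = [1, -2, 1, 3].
p = [0.1059, 0.0053, 0.1059, 0.7828]

exp(z) = [2.718, 0.1353, 2.718, 20.09]
Sum = 25.66
p = [0.1059, 0.0053, 0.1059, 0.7828]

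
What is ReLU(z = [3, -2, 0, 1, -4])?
h = [3, 0, 0, 1, 0]

ReLU applied element-wise: max(0,3)=3, max(0,-2)=0, max(0,0)=0, max(0,1)=1, max(0,-4)=0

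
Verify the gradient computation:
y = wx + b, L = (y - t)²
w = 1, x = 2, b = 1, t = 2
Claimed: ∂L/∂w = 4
Correct

y = (1)(2) + 1 = 3
∂L/∂y = 2(y - t) = 2(3 - 2) = 2
∂y/∂w = x = 2
∂L/∂w = 2 × 2 = 4

Claimed value: 4
Correct: The correct gradient is 4.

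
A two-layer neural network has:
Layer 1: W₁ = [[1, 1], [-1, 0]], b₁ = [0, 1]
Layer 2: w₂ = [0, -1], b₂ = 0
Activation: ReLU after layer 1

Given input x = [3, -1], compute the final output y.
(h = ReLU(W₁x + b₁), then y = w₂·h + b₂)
y = 0

Layer 1 pre-activation: z₁ = [2, -2]
After ReLU: h = [2, 0]
Layer 2 output: y = 0×2 + -1×0 + 0 = 0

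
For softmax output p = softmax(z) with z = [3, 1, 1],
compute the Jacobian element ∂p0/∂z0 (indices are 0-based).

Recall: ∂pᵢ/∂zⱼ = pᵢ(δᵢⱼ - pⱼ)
∂p0/∂z0 = 0.1676

p = softmax(z) = [0.787, 0.1065, 0.1065]
p0 = 0.787

∂p0/∂z0 = p0(1 - p0) = 0.787 × (1 - 0.787) = 0.1676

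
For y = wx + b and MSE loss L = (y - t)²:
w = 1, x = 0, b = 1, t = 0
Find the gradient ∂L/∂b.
∂L/∂b = 2

y = wx + b = (1)(0) + 1 = 1
∂L/∂y = 2(y - t) = 2(1 - 0) = 2
∂y/∂b = 1
∂L/∂b = ∂L/∂y · ∂y/∂b = 2 × 1 = 2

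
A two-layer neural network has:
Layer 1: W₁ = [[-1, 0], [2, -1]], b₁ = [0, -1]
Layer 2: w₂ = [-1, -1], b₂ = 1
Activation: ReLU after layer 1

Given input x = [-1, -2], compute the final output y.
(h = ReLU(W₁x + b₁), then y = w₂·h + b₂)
y = 0

Layer 1 pre-activation: z₁ = [1, -1]
After ReLU: h = [1, 0]
Layer 2 output: y = -1×1 + -1×0 + 1 = 0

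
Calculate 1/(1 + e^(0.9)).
0.2891

sigmoid(-0.9) = 1/(1 + e^(0.9)) = 1/(1 + 2.46) = 0.2891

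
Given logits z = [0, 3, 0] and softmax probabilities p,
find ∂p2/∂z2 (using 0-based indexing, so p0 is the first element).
∂p2/∂z2 = 0.04323

p = softmax(z) = [0.04528, 0.9094, 0.04528]
p2 = 0.04528

∂p2/∂z2 = p2(1 - p2) = 0.04528 × (1 - 0.04528) = 0.04323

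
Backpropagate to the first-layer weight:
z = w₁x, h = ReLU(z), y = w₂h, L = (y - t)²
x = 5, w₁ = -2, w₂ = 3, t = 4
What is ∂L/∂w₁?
∂L/∂w₁ = 0

Forward pass:
z = w₁x = -2×5 = -10
h = ReLU(-10) = 0
y = w₂h = 3×0 = 0

Backward pass:
∂L/∂y = 2(y - t) = 2(0 - 4) = -8
∂y/∂h = w₂ = 3
∂h/∂z = 0 (ReLU derivative)
∂z/∂w₁ = x = 5

∂L/∂w₁ = -8 × 3 × 0 × 5 = 0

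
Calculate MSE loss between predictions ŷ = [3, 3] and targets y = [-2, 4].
MSE = 13

MSE = (1/2)((3--2)² + (3-4)²) = (1/2)(25 + 1) = 13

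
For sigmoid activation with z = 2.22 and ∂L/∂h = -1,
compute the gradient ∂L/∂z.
∂L/∂z = -0.08837

σ(2.22) = 0.902
σ'(2.22) = σ(2.22)(1 - σ(2.22)) = 0.902 × 0.09797 = 0.08837
∂L/∂z = ∂L/∂h · σ'(z) = -1 × 0.08837 = -0.08837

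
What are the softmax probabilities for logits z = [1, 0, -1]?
p = [0.6652, 0.2447, 0.09]

exp(z) = [2.718, 1, 0.3679]
Sum = 4.086
p = [0.6652, 0.2447, 0.09]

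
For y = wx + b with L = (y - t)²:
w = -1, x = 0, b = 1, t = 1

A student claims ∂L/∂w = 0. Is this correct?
Correct

y = (-1)(0) + 1 = 1
∂L/∂y = 2(y - t) = 2(1 - 1) = 0
∂y/∂w = x = 0
∂L/∂w = 0 × 0 = 0

Claimed value: 0
Correct: The correct gradient is 0.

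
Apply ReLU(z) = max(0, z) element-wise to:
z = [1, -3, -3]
h = [1, 0, 0]

ReLU applied element-wise: max(0,1)=1, max(0,-3)=0, max(0,-3)=0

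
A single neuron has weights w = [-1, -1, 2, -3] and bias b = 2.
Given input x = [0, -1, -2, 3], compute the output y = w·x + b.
y = -10

y = (-1)(0) + (-1)(-1) + (2)(-2) + (-3)(3) + 2 = -10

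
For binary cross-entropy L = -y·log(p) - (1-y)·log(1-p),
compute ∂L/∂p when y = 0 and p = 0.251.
∂L/∂p = 1.335

∂L/∂p = -y/p + (1-y)/(1-p) = 0 + 1/0.749 = 1.335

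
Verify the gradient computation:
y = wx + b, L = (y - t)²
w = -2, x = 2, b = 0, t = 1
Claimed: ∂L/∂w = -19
Incorrect

y = (-2)(2) + 0 = -4
∂L/∂y = 2(y - t) = 2(-4 - 1) = -10
∂y/∂w = x = 2
∂L/∂w = -10 × 2 = -20

Claimed value: -19
Incorrect: The correct gradient is -20.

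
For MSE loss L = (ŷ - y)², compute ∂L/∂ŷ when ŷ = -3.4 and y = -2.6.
∂L/∂ŷ = -1.6

∂L/∂ŷ = 2(ŷ - y) = 2(-3.4 - -2.6) = 2(-0.8) = -1.6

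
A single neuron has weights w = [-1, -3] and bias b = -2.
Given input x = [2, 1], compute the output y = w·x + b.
y = -7

y = (-1)(2) + (-3)(1) + -2 = -7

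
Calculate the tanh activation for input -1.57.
-0.917

tanh(-1.57) = (e^(-1.57) - e^(1.57))/(e^(-1.57) + e^(1.57)) = -0.917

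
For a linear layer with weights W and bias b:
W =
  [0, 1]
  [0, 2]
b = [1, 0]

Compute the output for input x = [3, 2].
y = [3, 4]

Wx = [0×3 + 1×2, 0×3 + 2×2]
   = [2, 4]
y = Wx + b = [2 + 1, 4 + 0] = [3, 4]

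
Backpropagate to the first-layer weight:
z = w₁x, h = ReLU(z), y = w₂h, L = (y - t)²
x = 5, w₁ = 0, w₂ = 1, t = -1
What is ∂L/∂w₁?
∂L/∂w₁ = 0

Forward pass:
z = w₁x = 0×5 = 0
h = ReLU(0) = 0
y = w₂h = 1×0 = 0

Backward pass:
∂L/∂y = 2(y - t) = 2(0 - -1) = 2
∂y/∂h = w₂ = 1
∂h/∂z = 0 (ReLU derivative)
∂z/∂w₁ = x = 5

∂L/∂w₁ = 2 × 1 × 0 × 5 = 0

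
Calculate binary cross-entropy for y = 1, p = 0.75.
L = 0.2877

L = -1·log(0.75) - 0·log(0.25) = -log(0.75) = 0.2877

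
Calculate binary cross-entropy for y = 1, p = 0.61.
L = 0.4943

L = -1·log(0.61) - 0·log(0.39) = -log(0.61) = 0.4943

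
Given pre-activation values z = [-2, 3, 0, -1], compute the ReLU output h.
h = [0, 3, 0, 0]

ReLU applied element-wise: max(0,-2)=0, max(0,3)=3, max(0,0)=0, max(0,-1)=0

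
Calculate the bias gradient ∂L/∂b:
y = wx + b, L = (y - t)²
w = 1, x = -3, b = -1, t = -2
∂L/∂b = -4

y = wx + b = (1)(-3) + -1 = -4
∂L/∂y = 2(y - t) = 2(-4 - -2) = -4
∂y/∂b = 1
∂L/∂b = ∂L/∂y · ∂y/∂b = -4 × 1 = -4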